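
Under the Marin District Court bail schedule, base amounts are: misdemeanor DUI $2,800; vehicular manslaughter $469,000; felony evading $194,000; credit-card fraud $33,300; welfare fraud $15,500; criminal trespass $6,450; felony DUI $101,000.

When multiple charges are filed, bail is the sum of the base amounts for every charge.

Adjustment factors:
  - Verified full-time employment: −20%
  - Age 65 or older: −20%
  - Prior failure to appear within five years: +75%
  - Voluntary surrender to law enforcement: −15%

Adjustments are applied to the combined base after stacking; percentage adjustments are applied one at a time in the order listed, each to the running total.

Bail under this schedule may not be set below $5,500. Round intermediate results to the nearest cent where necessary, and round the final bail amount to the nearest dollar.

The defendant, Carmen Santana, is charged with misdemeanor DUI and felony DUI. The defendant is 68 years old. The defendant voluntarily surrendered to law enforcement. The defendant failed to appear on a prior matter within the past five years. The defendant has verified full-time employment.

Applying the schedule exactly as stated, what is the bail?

Base amounts from the schedule: misdemeanor DUI $2,800; felony DUI $101,000.
Stacking rule: sum of all bases. $2,800 + $101,000 = $103,800.
Verified full-time employment (−20%): $103,800 × 0.8 = $83,040.
Age 65 or older (−20%): $83,040 × 0.8 = $66,432.
Prior failure to appear within five years (+75%): $66,432 × 1.75 = $116,256.
Voluntary surrender to law enforcement (−15%): $116,256 × 0.85 = $98,817.60.
$98,817.60 is at or above the $5,500 minimum.
Rounded to the nearest dollar: $98,818.

$98,818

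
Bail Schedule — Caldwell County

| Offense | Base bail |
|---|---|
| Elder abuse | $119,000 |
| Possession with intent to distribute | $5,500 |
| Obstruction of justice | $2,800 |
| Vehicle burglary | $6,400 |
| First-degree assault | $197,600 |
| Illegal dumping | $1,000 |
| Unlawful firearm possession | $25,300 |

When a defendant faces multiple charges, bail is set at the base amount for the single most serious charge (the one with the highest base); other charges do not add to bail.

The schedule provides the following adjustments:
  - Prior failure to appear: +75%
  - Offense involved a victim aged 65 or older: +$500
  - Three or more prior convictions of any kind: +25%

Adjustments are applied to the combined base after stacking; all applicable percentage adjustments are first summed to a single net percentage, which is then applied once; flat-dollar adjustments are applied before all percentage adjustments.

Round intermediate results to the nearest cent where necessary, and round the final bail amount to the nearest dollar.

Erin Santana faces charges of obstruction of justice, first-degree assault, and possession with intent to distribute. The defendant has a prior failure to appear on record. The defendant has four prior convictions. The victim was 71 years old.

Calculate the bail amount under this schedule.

$396,200

Base amounts from the schedule: obstruction of justice $2,800; first-degree assault $197,600; possession with intent to distribute $5,500.
Stacking rule: use the highest base only. Highest is first-degree assault at $197,600. Combined base = $197,600.
Offense involved a victim aged 65 or older (+$500 flat): $197,600 + $500 = $198,100.
Net percentage adjustment: +75% +25% = +100%. $198,100 × 2 = $396,200.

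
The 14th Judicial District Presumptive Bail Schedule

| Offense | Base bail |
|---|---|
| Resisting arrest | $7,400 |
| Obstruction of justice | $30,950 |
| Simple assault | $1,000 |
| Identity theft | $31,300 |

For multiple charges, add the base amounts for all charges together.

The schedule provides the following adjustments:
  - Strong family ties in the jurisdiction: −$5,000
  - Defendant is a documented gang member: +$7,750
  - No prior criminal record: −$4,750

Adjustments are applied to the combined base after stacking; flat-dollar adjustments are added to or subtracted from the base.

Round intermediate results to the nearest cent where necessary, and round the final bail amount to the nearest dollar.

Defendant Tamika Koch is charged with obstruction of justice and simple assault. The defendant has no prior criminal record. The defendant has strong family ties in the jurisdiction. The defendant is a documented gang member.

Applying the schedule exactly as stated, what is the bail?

$29,950

Base amounts from the schedule: obstruction of justice $30,950; simple assault $1,000.
Stacking rule: sum of all bases. $30,950 + $1,000 = $31,950.
Strong family ties in the jurisdiction (−$5,000 flat): $31,950 − $5,000 = $26,950.
Defendant is a documented gang member (+$7,750 flat): $26,950 + $7,750 = $34,700.
No prior criminal record (−$4,750 flat): $34,700 − $4,750 = $29,950.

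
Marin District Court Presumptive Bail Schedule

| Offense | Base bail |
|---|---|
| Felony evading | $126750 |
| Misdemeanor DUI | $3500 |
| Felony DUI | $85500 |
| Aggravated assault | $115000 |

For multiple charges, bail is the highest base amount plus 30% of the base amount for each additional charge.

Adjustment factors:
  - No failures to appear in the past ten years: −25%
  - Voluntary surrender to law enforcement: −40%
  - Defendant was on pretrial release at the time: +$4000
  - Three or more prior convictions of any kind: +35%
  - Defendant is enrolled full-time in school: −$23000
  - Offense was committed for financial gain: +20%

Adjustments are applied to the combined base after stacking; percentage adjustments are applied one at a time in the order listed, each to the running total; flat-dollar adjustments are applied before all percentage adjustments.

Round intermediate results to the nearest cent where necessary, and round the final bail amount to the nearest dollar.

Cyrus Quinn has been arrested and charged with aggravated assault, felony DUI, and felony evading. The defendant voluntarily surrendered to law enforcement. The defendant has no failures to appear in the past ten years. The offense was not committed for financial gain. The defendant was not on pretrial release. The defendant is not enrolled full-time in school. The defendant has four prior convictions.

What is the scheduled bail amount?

$113542

Base amounts from the schedule: aggravated assault $115000; felony DUI $85500; felony evading $126750.
Stacking rule: highest base plus 30% of each additional charge. Highest is felony evading at $126750. Additional: $115000 × 30% = $34500; $85500 × 30% = $25650. Combined base = $126750 + $60150 = $186900.
No failures to appear in the past ten years (−25%): $186900 × 0.75 = $140175.
Voluntary surrender to law enforcement (−40%): $140175 × 0.6 = $84105.
Three or more prior convictions of any kind (+35%): $84105 × 1.35 = $113541.75.
Rounded to the nearest dollar: $113542.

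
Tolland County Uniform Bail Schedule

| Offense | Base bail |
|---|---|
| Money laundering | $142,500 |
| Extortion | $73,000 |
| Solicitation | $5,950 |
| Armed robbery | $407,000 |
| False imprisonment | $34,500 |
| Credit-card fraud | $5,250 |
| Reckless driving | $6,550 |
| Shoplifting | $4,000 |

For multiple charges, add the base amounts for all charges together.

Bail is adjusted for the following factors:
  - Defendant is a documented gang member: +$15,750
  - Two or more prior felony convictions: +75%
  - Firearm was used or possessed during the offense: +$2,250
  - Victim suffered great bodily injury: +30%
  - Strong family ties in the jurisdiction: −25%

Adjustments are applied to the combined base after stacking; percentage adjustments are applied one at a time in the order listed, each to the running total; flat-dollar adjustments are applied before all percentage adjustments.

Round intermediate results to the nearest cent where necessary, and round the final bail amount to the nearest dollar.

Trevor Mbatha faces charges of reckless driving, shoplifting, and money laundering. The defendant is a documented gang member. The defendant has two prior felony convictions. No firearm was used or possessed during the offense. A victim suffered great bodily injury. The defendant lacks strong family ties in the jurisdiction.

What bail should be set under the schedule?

Base amounts from the schedule: reckless driving $6,550; shoplifting $4,000; money laundering $142,500.
Stacking rule: sum of all bases. $6,550 + $4,000 + $142,500 = $153,050.
Defendant is a documented gang member (+$15,750 flat): $153,050 + $15,750 = $168,800.
Two or more prior felony convictions (+75%): $168,800 × 1.75 = $295,400.
Victim suffered great bodily injury (+30%): $295,400 × 1.3 = $384,020.

$384,020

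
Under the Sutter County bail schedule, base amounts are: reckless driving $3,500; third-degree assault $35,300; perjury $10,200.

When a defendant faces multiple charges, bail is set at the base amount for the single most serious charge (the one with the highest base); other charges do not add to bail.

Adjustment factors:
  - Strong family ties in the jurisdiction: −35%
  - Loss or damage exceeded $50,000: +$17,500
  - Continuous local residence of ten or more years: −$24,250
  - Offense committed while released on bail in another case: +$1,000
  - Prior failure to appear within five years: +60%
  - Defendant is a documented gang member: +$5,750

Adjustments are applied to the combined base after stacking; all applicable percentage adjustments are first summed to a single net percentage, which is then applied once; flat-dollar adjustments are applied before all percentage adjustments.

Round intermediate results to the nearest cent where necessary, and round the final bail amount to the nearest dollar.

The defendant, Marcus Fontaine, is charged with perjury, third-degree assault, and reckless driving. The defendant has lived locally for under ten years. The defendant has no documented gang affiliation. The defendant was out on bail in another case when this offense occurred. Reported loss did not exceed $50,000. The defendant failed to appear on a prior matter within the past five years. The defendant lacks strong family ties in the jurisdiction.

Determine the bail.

Base amounts from the schedule: perjury $10,200; third-degree assault $35,300; reckless driving $3,500.
Stacking rule: use the highest base only. Highest is third-degree assault at $35,300. Combined base = $35,300.
Offense committed while released on bail in another case (+$1,000 flat): $35,300 + $1,000 = $36,300.
Prior failure to appear within five years (+60%): $36,300 × 1.6 = $58,080.

$58,080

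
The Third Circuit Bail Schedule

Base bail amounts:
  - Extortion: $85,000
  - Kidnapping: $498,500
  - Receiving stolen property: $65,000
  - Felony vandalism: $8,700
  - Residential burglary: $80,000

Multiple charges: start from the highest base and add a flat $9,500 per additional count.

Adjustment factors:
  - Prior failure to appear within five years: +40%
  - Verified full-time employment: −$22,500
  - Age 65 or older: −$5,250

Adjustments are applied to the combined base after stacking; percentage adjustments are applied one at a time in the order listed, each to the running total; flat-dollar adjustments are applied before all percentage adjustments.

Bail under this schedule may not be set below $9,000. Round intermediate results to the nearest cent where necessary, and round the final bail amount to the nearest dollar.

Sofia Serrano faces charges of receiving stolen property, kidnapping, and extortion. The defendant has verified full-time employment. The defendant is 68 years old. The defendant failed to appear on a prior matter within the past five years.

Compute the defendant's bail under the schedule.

$685,650

Base amounts from the schedule: receiving stolen property $65,000; kidnapping $498,500; extortion $85,000.
Stacking rule: highest base plus $9,500 per additional charge. Highest is kidnapping at $498,500; 2 additional charges → +$19,000. Combined base = $517,500.
Verified full-time employment (−$22,500 flat): $517,500 − $22,500 = $495,000.
Age 65 or older (−$5,250 flat): $495,000 − $5,250 = $489,750.
Prior failure to appear within five years (+40%): $489,750 × 1.4 = $685,650.
$685,650 is at or above the $9,000 minimum.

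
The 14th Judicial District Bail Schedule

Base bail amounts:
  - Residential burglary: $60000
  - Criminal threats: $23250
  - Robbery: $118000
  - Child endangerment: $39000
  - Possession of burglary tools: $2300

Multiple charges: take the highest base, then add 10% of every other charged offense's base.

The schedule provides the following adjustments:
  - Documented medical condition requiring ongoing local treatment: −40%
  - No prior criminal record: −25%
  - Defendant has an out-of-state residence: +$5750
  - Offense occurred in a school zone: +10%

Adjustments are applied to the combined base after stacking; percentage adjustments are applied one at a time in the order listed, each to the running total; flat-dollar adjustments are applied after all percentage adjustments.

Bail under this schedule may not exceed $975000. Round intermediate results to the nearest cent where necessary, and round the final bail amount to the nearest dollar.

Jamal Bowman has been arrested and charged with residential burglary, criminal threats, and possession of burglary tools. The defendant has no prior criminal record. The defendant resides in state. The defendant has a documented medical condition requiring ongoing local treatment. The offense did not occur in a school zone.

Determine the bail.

$28150

Base amounts from the schedule: residential burglary $60000; criminal threats $23250; possession of burglary tools $2300.
Stacking rule: highest base plus 10% of each additional charge. Highest is residential burglary at $60000. Additional: $23250 × 10% = $2325; $2300 × 10% = $230. Combined base = $60000 + $2555 = $62555.
Documented medical condition requiring ongoing local treatment (−40%): $62555 × 0.6 = $37533.
No prior criminal record (−25%): $37533 × 0.75 = $28149.75.
$28149.75 is within the $975000 maximum.
Rounded to the nearest dollar: $28150.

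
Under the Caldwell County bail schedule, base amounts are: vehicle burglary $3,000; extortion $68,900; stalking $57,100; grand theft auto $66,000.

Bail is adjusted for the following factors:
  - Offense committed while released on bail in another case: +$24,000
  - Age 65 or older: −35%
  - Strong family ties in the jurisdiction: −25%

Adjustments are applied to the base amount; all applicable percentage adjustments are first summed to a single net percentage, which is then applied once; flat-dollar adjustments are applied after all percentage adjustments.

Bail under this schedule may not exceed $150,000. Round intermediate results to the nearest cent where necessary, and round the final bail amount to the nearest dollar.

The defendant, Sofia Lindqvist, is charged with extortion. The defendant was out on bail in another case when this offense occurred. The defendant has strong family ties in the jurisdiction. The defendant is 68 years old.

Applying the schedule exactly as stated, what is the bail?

$51,560

Base amounts from the schedule: extortion $68,900.
Single charge. Combined base = $68,900.
Net percentage adjustment: −35% −25% = −60%. $68,900 × 0.4 = $27,560.
Offense committed while released on bail in another case (+$24,000 flat): $27,560 + $24,000 = $51,560.
$51,560 is within the $150,000 maximum.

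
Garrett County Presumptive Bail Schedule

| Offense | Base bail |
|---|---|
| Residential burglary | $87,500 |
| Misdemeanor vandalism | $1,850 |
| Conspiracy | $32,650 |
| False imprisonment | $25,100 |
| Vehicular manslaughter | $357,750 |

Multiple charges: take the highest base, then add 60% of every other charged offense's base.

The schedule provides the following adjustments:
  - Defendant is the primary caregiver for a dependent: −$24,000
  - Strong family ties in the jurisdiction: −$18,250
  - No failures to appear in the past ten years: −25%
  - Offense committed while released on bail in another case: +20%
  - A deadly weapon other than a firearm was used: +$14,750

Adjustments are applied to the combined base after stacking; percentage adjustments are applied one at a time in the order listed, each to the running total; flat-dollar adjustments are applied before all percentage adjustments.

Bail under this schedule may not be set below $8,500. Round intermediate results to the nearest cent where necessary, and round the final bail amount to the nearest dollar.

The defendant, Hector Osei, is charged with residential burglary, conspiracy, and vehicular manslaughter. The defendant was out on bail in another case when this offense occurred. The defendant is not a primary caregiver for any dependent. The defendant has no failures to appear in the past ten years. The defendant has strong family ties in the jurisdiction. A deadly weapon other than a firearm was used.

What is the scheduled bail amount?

Base amounts from the schedule: residential burglary $87,500; conspiracy $32,650; vehicular manslaughter $357,750.
Stacking rule: highest base plus 60% of each additional charge. Highest is vehicular manslaughter at $357,750. Additional: $87,500 × 60% = $52,500; $32,650 × 60% = $19,590. Combined base = $357,750 + $72,090 = $429,840.
Strong family ties in the jurisdiction (−$18,250 flat): $429,840 − $18,250 = $411,590.
A deadly weapon other than a firearm was used (+$14,750 flat): $411,590 + $14,750 = $426,340.
No failures to appear in the past ten years (−25%): $426,340 × 0.75 = $319,755.
Offense committed while released on bail in another case (+20%): $319,755 × 1.2 = $383,706.
$383,706 is at or above the $8,500 minimum.

$383,706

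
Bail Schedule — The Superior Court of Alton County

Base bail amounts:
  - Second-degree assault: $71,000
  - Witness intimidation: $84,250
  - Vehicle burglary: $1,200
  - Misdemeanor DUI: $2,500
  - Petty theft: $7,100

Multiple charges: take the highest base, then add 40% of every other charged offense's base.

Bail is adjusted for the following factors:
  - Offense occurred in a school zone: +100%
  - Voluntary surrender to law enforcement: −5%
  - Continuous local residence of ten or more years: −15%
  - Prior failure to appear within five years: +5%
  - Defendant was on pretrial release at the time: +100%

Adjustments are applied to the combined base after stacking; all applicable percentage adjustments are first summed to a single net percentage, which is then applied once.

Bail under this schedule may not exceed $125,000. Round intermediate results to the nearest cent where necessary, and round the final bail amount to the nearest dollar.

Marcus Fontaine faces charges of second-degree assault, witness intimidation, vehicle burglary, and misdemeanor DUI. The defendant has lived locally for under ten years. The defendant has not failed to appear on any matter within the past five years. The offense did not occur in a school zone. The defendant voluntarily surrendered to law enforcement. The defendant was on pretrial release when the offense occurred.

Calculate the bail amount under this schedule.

$125,000

Base amounts from the schedule: second-degree assault $71,000; witness intimidation $84,250; vehicle burglary $1,200; misdemeanor DUI $2,500.
Stacking rule: highest base plus 40% of each additional charge. Highest is witness intimidation at $84,250. Additional: $71,000 × 40% = $28,400; $1,200 × 40% = $480; $2,500 × 40% = $1,000. Combined base = $84,250 + $29,880 = $114,130.
Net percentage adjustment: −5% +100% = +95%. $114,130 × 1.95 = $222,553.50.
Result $222,553.50 exceeds the maximum of $125,000; bail is capped at $125,000.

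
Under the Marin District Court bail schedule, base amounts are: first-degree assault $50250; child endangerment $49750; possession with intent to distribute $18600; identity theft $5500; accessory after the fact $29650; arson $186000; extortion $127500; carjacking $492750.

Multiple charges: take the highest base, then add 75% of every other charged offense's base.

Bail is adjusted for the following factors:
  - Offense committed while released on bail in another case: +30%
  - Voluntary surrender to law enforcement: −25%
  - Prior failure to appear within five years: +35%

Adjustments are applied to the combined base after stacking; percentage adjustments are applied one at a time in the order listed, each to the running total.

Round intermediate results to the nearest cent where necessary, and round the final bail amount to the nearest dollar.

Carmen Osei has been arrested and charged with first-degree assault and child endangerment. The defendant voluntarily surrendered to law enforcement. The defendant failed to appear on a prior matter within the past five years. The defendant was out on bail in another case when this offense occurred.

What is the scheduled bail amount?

$115254

Base amounts from the schedule: first-degree assault $50250; child endangerment $49750.
Stacking rule: highest base plus 75% of each additional charge. Highest is first-degree assault at $50250. Additional: $49750 × 75% = $37312.50. Combined base = $50250 + $37312.50 = $87562.50.
Offense committed while released on bail in another case (+30%): $87562.50 × 1.3 = $113831.25.
Voluntary surrender to law enforcement (−25%): $113831.25 × 0.75 = $85373.44.
Prior failure to appear within five years (+35%): $85373.44 × 1.35 = $115254.14.
Rounded to the nearest dollar: $115254.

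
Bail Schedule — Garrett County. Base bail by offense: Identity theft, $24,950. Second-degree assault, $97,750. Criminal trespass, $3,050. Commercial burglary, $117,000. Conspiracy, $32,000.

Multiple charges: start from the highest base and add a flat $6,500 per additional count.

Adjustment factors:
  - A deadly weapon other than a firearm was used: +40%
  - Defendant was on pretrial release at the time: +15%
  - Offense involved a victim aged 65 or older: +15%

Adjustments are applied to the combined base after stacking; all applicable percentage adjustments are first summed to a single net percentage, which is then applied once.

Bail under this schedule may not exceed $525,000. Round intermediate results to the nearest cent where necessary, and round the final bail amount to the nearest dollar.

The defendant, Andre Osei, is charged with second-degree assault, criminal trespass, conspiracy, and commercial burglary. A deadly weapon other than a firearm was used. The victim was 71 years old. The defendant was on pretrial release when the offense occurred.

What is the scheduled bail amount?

Base amounts from the schedule: second-degree assault $97,750; criminal trespass $3,050; conspiracy $32,000; commercial burglary $117,000.
Stacking rule: highest base plus $6,500 per additional charge. Highest is commercial burglary at $117,000; 3 additional charges → +$19,500. Combined base = $136,500.
Net percentage adjustment: +40% +15% +15% = +70%. $136,500 × 1.7 = $232,050.
$232,050 is within the $525,000 maximum.

$232,050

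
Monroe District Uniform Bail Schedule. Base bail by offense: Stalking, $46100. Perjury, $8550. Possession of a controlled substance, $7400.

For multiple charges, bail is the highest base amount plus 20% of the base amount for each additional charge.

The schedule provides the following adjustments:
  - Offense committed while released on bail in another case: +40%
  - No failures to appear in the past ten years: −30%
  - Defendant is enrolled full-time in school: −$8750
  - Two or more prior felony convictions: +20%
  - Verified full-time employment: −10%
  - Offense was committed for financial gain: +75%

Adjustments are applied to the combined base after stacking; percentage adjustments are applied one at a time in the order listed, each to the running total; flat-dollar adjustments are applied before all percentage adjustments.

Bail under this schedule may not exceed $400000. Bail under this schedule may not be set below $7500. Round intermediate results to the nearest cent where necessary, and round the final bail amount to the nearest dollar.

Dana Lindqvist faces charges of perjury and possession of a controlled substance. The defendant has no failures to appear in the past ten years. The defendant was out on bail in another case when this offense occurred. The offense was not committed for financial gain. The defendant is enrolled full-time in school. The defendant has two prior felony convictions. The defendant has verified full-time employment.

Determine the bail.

$7500

Base amounts from the schedule: perjury $8550; possession of a controlled substance $7400.
Stacking rule: highest base plus 20% of each additional charge. Highest is perjury at $8550. Additional: $7400 × 20% = $1480. Combined base = $8550 + $1480 = $10030.
Defendant is enrolled full-time in school (−$8750 flat): $10030 − $8750 = $1280.
Offense committed while released on bail in another case (+40%): $1280 × 1.4 = $1792.
No failures to appear in the past ten years (−30%): $1792 × 0.7 = $1254.40.
Two or more prior felony convictions (+20%): $1254.40 × 1.2 = $1505.28.
Verified full-time employment (−10%): $1505.28 × 0.9 = $1354.75.
$1354.75 is within the $400000 maximum.
Result $1354.75 is below the minimum of $7500; bail is set at the minimum $7500.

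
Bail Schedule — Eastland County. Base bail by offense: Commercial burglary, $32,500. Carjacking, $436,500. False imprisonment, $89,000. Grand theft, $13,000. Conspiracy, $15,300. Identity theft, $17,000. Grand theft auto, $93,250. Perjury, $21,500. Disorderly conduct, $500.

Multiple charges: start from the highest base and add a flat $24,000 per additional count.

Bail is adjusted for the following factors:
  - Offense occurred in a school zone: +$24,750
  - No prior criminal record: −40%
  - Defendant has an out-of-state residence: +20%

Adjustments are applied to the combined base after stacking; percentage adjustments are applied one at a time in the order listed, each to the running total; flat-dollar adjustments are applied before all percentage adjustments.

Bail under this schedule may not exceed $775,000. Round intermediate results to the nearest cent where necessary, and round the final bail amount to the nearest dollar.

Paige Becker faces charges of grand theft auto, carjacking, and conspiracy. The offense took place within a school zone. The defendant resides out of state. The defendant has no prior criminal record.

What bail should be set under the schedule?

Base amounts from the schedule: grand theft auto $93,250; carjacking $436,500; conspiracy $15,300.
Stacking rule: highest base plus $24,000 per additional charge. Highest is carjacking at $436,500; 2 additional charges → +$48,000. Combined base = $484,500.
Offense occurred in a school zone (+$24,750 flat): $484,500 + $24,750 = $509,250.
No prior criminal record (−40%): $509,250 × 0.6 = $305,550.
Defendant has an out-of-state residence (+20%): $305,550 × 1.2 = $366,660.
$366,660 is within the $775,000 maximum.

$366,660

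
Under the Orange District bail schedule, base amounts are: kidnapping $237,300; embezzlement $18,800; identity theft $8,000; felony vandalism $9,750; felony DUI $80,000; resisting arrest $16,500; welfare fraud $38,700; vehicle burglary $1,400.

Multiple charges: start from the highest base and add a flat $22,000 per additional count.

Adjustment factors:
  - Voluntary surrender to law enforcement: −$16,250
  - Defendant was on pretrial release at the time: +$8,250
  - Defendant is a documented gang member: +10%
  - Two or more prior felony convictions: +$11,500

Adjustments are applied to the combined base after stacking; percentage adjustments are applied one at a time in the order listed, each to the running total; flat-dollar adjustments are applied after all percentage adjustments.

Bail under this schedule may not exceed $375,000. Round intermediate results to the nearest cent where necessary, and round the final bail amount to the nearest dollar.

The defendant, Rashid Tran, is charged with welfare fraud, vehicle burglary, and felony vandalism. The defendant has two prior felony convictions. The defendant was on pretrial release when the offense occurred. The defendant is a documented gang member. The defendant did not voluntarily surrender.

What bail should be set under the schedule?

Base amounts from the schedule: welfare fraud $38,700; vehicle burglary $1,400; felony vandalism $9,750.
Stacking rule: highest base plus $22,000 per additional charge. Highest is welfare fraud at $38,700; 2 additional charges → +$44,000. Combined base = $82,700.
Defendant is a documented gang member (+10%): $82,700 × 1.1 = $90,970.
Defendant was on pretrial release at the time (+$8,250 flat): $90,970 + $8,250 = $99,220.
Two or more prior felony convictions (+$11,500 flat): $99,220 + $11,500 = $110,720.
$110,720 is within the $375,000 maximum.

$110,720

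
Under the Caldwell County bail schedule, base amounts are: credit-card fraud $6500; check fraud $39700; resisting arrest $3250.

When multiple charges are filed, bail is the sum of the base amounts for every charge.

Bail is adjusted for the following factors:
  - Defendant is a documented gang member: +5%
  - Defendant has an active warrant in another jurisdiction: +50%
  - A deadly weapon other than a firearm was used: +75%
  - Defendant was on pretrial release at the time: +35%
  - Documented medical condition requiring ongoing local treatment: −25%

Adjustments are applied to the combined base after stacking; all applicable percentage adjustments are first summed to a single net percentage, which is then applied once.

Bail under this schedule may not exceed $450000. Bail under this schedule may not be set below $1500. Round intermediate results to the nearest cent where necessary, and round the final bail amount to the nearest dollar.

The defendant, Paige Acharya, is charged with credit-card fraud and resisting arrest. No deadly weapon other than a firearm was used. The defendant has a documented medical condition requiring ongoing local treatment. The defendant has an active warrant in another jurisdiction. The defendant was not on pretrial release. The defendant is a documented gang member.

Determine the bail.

$12675

Base amounts from the schedule: credit-card fraud $6500; resisting arrest $3250.
Stacking rule: sum of all bases. $6500 + $3250 = $9750.
Net percentage adjustment: +5% +50% −25% = +30%. $9750 × 1.3 = $12675.
$12675 is within the $450000 maximum.
$12675 is at or above the $1500 minimum.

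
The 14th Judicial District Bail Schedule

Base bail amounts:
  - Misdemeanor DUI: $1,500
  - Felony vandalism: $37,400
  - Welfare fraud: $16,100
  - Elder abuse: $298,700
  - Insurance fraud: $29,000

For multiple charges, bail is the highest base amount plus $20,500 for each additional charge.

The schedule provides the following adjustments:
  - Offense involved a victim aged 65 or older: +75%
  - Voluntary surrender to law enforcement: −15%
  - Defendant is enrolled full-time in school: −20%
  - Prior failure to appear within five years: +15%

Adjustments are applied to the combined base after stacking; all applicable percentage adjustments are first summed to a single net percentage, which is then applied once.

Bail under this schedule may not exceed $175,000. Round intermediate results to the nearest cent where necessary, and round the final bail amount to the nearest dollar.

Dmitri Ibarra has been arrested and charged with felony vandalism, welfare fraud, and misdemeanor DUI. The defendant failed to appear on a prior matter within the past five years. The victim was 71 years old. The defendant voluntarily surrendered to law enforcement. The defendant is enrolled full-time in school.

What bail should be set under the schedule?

$121,520

Base amounts from the schedule: felony vandalism $37,400; welfare fraud $16,100; misdemeanor DUI $1,500.
Stacking rule: highest base plus $20,500 per additional charge. Highest is felony vandalism at $37,400; 2 additional charges → +$41,000. Combined base = $78,400.
Net percentage adjustment: +75% −15% −20% +15% = +55%. $78,400 × 1.55 = $121,520.
$121,520 is within the $175,000 maximum.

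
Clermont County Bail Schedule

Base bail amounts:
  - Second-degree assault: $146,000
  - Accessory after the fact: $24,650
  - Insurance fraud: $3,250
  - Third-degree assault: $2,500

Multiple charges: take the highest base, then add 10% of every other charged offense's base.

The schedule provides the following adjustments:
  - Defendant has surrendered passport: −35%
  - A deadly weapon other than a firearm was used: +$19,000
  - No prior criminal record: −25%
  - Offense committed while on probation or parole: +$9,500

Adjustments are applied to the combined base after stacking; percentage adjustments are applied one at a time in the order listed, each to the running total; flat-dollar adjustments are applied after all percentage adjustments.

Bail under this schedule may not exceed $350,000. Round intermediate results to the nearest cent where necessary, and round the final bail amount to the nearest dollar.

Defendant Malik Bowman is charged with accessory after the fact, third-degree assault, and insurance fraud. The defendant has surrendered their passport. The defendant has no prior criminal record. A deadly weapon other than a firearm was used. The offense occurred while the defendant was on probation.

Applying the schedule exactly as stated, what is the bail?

$40,797

Base amounts from the schedule: accessory after the fact $24,650; third-degree assault $2,500; insurance fraud $3,250.
Stacking rule: highest base plus 10% of each additional charge. Highest is accessory after the fact at $24,650. Additional: $2,500 × 10% = $250; $3,250 × 10% = $325. Combined base = $24,650 + $575 = $25,225.
Defendant has surrendered passport (−35%): $25,225 × 0.65 = $16,396.25.
No prior criminal record (−25%): $16,396.25 × 0.75 = $12,297.19.
A deadly weapon other than a firearm was used (+$19,000 flat): $12,297.19 + $19,000 = $31,297.19.
Offense committed while on probation or parole (+$9,500 flat): $31,297.19 + $9,500 = $40,797.19.
$40,797.19 is within the $350,000 maximum.
Rounded to the nearest dollar: $40,797.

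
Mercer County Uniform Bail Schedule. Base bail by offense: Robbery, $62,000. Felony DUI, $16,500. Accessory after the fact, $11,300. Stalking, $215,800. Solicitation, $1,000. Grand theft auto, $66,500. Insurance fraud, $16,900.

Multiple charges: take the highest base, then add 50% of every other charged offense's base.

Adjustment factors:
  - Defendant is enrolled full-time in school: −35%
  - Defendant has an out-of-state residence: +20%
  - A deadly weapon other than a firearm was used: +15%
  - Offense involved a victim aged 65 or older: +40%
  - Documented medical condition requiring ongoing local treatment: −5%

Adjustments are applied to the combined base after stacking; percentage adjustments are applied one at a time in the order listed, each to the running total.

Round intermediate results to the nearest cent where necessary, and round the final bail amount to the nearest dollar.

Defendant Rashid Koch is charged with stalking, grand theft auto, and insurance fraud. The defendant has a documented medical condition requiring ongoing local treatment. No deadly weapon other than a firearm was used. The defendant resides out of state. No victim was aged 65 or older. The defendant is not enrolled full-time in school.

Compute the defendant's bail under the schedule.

Base amounts from the schedule: stalking $215,800; grand theft auto $66,500; insurance fraud $16,900.
Stacking rule: highest base plus 50% of each additional charge. Highest is stalking at $215,800. Additional: $66,500 × 50% = $33,250; $16,900 × 50% = $8,450. Combined base = $215,800 + $41,700 = $257,500.
Defendant has an out-of-state residence (+20%): $257,500 × 1.2 = $309,000.
Documented medical condition requiring ongoing local treatment (−5%): $309,000 × 0.95 = $293,550.

$293,550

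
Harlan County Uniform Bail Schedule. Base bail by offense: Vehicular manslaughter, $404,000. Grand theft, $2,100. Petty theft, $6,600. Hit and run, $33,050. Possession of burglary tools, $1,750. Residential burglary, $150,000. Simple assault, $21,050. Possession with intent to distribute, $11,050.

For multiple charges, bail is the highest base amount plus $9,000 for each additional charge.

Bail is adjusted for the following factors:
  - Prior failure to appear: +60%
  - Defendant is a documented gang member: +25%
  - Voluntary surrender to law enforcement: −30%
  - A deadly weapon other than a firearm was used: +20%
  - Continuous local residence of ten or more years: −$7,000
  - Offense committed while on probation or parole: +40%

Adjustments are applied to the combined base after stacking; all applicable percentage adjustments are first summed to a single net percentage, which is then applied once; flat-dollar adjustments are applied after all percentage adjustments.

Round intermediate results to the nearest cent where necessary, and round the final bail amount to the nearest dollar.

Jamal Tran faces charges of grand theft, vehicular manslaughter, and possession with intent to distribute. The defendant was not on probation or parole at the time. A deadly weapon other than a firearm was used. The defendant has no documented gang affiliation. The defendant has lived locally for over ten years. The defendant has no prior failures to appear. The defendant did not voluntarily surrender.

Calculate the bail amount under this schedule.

$499,400

Base amounts from the schedule: grand theft $2,100; vehicular manslaughter $404,000; possession with intent to distribute $11,050.
Stacking rule: highest base plus $9,000 per additional charge. Highest is vehicular manslaughter at $404,000; 2 additional charges → +$18,000. Combined base = $422,000.
A deadly weapon other than a firearm was used (+20%): $422,000 × 1.2 = $506,400.
Continuous local residence of ten or more years (−$7,000 flat): $506,400 − $7,000 = $499,400.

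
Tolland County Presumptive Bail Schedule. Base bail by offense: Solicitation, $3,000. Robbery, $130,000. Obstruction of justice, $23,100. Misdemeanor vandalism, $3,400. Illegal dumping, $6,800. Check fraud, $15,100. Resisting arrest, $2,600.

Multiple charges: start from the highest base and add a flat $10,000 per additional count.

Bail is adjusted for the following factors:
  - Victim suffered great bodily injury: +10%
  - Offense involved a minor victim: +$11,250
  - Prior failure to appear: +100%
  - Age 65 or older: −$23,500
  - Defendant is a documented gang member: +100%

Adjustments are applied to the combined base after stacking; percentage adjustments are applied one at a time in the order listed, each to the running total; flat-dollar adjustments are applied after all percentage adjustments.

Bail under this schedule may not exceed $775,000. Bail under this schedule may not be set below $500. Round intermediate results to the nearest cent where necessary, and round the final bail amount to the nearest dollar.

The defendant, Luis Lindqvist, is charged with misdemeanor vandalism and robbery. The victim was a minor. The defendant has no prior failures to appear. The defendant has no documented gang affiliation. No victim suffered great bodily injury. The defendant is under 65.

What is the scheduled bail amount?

$151,250

Base amounts from the schedule: misdemeanor vandalism $3,400; robbery $130,000.
Stacking rule: highest base plus $10,000 per additional charge. Highest is robbery at $130,000; 1 additional charge → +$10,000. Combined base = $140,000.
Offense involved a minor victim (+$11,250 flat): $140,000 + $11,250 = $151,250.
$151,250 is within the $775,000 maximum.
$151,250 is at or above the $500 minimum.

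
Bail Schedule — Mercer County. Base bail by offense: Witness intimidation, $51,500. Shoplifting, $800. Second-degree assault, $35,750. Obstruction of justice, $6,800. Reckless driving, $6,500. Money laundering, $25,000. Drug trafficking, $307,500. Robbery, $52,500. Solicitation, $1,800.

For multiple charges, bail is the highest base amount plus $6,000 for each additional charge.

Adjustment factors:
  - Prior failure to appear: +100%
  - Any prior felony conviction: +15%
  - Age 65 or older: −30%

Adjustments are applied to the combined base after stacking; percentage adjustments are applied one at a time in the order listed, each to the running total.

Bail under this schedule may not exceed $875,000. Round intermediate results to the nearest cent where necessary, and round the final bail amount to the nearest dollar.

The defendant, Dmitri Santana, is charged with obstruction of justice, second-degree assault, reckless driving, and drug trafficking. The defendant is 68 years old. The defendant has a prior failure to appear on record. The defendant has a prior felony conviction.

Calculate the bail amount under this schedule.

$524,055

Base amounts from the schedule: obstruction of justice $6,800; second-degree assault $35,750; reckless driving $6,500; drug trafficking $307,500.
Stacking rule: highest base plus $6,000 per additional charge. Highest is drug trafficking at $307,500; 3 additional charges → +$18,000. Combined base = $325,500.
Prior failure to appear (+100%): $325,500 × 2 = $651,000.
Any prior felony conviction (+15%): $651,000 × 1.15 = $748,650.
Age 65 or older (−30%): $748,650 × 0.7 = $524,055.
$524,055 is within the $875,000 maximum.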